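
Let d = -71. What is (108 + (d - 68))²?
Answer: 961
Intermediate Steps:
(108 + (d - 68))² = (108 + (-71 - 68))² = (108 - 139)² = (-31)² = 961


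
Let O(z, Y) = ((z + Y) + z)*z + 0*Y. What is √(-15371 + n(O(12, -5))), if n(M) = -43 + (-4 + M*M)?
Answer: √36566 ≈ 191.22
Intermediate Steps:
O(z, Y) = z*(Y + 2*z) (O(z, Y) = ((Y + z) + z)*z + 0 = (Y + 2*z)*z + 0 = z*(Y + 2*z) + 0 = z*(Y + 2*z))
n(M) = -47 + M² (n(M) = -43 + (-4 + M²) = -47 + M²)
√(-15371 + n(O(12, -5))) = √(-15371 + (-47 + (12*(-5 + 2*12))²)) = √(-15371 + (-47 + (12*(-5 + 24))²)) = √(-15371 + (-47 + (12*19)²)) = √(-15371 + (-47 + 228²)) = √(-15371 + (-47 + 51984)) = √(-15371 + 51937) = √36566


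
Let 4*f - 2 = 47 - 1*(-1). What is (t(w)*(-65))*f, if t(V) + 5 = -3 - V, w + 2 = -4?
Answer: 1625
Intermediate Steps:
w = -6 (w = -2 - 4 = -6)
t(V) = -8 - V (t(V) = -5 + (-3 - V) = -8 - V)
f = 25/2 (f = ½ + (47 - 1*(-1))/4 = ½ + (47 + 1)/4 = ½ + (¼)*48 = ½ + 12 = 25/2 ≈ 12.500)
(t(w)*(-65))*f = ((-8 - 1*(-6))*(-65))*(25/2) = ((-8 + 6)*(-65))*(25/2) = -2*(-65)*(25/2) = 130*(25/2) = 1625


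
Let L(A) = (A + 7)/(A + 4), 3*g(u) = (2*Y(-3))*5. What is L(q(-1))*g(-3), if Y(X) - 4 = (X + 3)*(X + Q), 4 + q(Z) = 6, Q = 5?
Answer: 20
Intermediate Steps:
q(Z) = 2 (q(Z) = -4 + 6 = 2)
Y(X) = 4 + (3 + X)*(5 + X) (Y(X) = 4 + (X + 3)*(X + 5) = 4 + (3 + X)*(5 + X))
g(u) = 40/3 (g(u) = ((2*(19 + (-3)**2 + 8*(-3)))*5)/3 = ((2*(19 + 9 - 24))*5)/3 = ((2*4)*5)/3 = (8*5)/3 = (1/3)*40 = 40/3)
L(A) = (7 + A)/(4 + A)
L(q(-1))*g(-3) = ((7 + 2)/(4 + 2))*(40/3) = (9/6)*(40/3) = ((1/6)*9)*(40/3) = (3/2)*(40/3) = 20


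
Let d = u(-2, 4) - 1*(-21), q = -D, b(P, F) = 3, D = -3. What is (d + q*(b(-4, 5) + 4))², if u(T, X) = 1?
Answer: 1849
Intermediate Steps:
q = 3 (q = -1*(-3) = 3)
d = 22 (d = 1 - 1*(-21) = 1 + 21 = 22)
(d + q*(b(-4, 5) + 4))² = (22 + 3*(3 + 4))² = (22 + 3*7)² = (22 + 21)² = 43² = 1849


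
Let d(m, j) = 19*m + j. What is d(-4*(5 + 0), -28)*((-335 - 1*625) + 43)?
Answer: 374136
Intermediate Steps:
d(m, j) = j + 19*m
d(-4*(5 + 0), -28)*((-335 - 1*625) + 43) = (-28 + 19*(-4*(5 + 0)))*((-335 - 1*625) + 43) = (-28 + 19*(-4*5))*((-335 - 625) + 43) = (-28 + 19*(-20))*(-960 + 43) = (-28 - 380)*(-917) = -408*(-917) = 374136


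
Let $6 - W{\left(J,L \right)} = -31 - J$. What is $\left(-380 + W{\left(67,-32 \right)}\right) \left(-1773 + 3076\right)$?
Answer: $-359628$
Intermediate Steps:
$W{\left(J,L \right)} = 37 + J$ ($W{\left(J,L \right)} = 6 - \left(-31 - J\right) = 6 + \left(31 + J\right) = 37 + J$)
$\left(-380 + W{\left(67,-32 \right)}\right) \left(-1773 + 3076\right) = \left(-380 + \left(37 + 67\right)\right) \left(-1773 + 3076\right) = \left(-380 + 104\right) 1303 = \left(-276\right) 1303 = -359628$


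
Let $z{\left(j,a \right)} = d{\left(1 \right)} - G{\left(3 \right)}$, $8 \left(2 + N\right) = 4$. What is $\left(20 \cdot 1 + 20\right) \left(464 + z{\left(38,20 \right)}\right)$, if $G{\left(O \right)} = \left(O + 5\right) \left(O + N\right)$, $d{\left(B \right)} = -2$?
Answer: $18000$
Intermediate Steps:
$N = - \frac{3}{2}$ ($N = -2 + \frac{1}{8} \cdot 4 = -2 + \frac{1}{2} = - \frac{3}{2} \approx -1.5$)
$G{\left(O \right)} = \left(5 + O\right) \left(- \frac{3}{2} + O\right)$ ($G{\left(O \right)} = \left(O + 5\right) \left(O - \frac{3}{2}\right) = \left(5 + O\right) \left(- \frac{3}{2} + O\right)$)
$z{\left(j,a \right)} = -14$ ($z{\left(j,a \right)} = -2 - \left(- \frac{15}{2} + 3^{2} + \frac{7}{2} \cdot 3\right) = -2 - \left(- \frac{15}{2} + 9 + \frac{21}{2}\right) = -2 - 12 = -14$)
$\left(20 \cdot 1 + 20\right) \left(464 + z{\left(38,20 \right)}\right) = \left(20 \cdot 1 + 20\right) \left(464 - 14\right) = \left(20 + 20\right) 450 = 40 \cdot 450 = 18000$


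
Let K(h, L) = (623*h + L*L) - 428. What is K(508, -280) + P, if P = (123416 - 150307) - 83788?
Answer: 283777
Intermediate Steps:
P = -110679 (P = -26891 - 83788 = -110679)
K(h, L) = -428 + L² + 623*h (K(h, L) = (623*h + L²) - 428 = (L² + 623*h) - 428 = -428 + L² + 623*h)
K(508, -280) + P = (-428 + (-280)² + 623*508) - 110679 = (-428 + 78400 + 316484) - 110679 = 394456 - 110679 = 283777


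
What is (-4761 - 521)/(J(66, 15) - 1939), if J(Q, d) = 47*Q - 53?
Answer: -2641/555 ≈ -4.7586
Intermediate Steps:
J(Q, d) = -53 + 47*Q
(-4761 - 521)/(J(66, 15) - 1939) = (-4761 - 521)/((-53 + 47*66) - 1939) = -5282/((-53 + 3102) - 1939) = -5282/(3049 - 1939) = -5282/1110 = -5282*1/1110 = -2641/555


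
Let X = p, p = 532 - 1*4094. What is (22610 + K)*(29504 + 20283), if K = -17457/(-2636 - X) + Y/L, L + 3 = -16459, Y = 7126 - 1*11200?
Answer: 8572798255878385/7621906 ≈ 1.1248e+9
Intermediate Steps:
Y = -4074 (Y = 7126 - 11200 = -4074)
p = -3562 (p = 532 - 4094 = -3562)
L = -16462 (L = -3 - 16459 = -16462)
X = -3562
K = -141802305/7621906 (K = -17457/(-2636 - 1*(-3562)) - 4074/(-16462) = -17457/(-2636 + 3562) - 4074*(-1/16462) = -17457/926 + 2037/8231 = -141802305/7621906 ≈ -18.605)
(22610 + K)*(29504 + 20283) = (22610 - 141802305/7621906)*(29504 + 20283) = (172189492355/7621906)*49787 = 8572798255878385/7621906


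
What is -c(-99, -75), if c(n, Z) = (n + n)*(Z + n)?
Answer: -34452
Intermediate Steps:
c(n, Z) = 2*n*(Z + n) (c(n, Z) = (2*n)*(Z + n) = 2*n*(Z + n))
-c(-99, -75) = -2*(-99)*(-75 - 99) = -2*(-99)*(-174) = -1*34452 = -34452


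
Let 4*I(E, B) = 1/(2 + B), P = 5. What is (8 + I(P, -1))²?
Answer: 1089/16 ≈ 68.063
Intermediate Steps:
I(E, B) = 1/(4*(2 + B))
(8 + I(P, -1))² = (8 + 1/(4*(2 - 1)))² = (8 + (¼)/1)² = (8 + (¼)*1)² = (8 + ¼)² = (33/4)² = 1089/16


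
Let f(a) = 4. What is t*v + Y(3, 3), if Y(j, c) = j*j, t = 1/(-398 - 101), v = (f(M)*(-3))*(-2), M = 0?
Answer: 4467/499 ≈ 8.9519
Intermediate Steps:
v = 24 (v = (4*(-3))*(-2) = -12*(-2) = 24)
t = -1/499 (t = 1/(-499) = -1/499 ≈ -0.0020040)
Y(j, c) = j²
t*v + Y(3, 3) = -1/499*24 + 3² = -24/499 + 9 = 4467/499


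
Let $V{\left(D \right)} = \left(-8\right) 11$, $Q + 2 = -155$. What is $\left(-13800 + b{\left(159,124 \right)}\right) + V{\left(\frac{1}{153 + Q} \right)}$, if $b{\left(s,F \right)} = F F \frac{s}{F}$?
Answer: $5828$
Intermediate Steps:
$Q = -157$ ($Q = -2 - 155 = -157$)
$b{\left(s,F \right)} = F s$ ($b{\left(s,F \right)} = F^{2} \frac{s}{F} = F s$)
$V{\left(D \right)} = -88$
$\left(-13800 + b{\left(159,124 \right)}\right) + V{\left(\frac{1}{153 + Q} \right)} = \left(-13800 + 124 \cdot 159\right) - 88 = \left(-13800 + 19716\right) - 88 = 5916 - 88 = 5828$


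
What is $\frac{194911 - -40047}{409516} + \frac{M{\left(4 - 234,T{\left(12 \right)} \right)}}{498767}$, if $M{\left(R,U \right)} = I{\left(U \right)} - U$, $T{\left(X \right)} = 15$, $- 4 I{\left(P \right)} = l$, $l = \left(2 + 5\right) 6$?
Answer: $\frac{29294713532}{51063266693} \approx 0.57369$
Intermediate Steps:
$l = 42$ ($l = 7 \cdot 6 = 42$)
$I{\left(P \right)} = - \frac{21}{2}$ ($I{\left(P \right)} = \left(- \frac{1}{4}\right) 42 = - \frac{21}{2}$)
$M{\left(R,U \right)} = - \frac{21}{2} - U$
$\frac{194911 - -40047}{409516} + \frac{M{\left(4 - 234,T{\left(12 \right)} \right)}}{498767} = \frac{194911 - -40047}{409516} + \frac{- \frac{21}{2} - 15}{498767} = \left(194911 + 40047\right) \frac{1}{409516} + \left(- \frac{21}{2} - 15\right) \frac{1}{498767} = 234958 \cdot \frac{1}{409516} - \frac{51}{997534} = \frac{117479}{204758} - \frac{51}{997534} = \frac{29294713532}{51063266693}$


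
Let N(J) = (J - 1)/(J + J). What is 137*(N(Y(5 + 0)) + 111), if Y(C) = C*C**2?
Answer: 1909369/125 ≈ 15275.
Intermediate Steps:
Y(C) = C**3
N(J) = (-1 + J)/(2*J) (N(J) = (-1 + J)/((2*J)) = (-1 + J)*(1/(2*J)) = (-1 + J)/(2*J))
137*(N(Y(5 + 0)) + 111) = 137*((-1 + (5 + 0)**3)/(2*((5 + 0)**3)) + 111) = 137*((-1 + 5**3)/(2*(5**3)) + 111) = 137*((1/2)*(-1 + 125)/125 + 111) = 137*((1/2)*(1/125)*124 + 111) = 137*(62/125 + 111) = 137*(13937/125) = 1909369/125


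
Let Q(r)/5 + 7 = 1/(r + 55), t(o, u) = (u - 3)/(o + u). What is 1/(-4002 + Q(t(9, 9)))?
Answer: -166/670127 ≈ -0.00024771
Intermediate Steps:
t(o, u) = (-3 + u)/(o + u)
Q(r) = -35 + 5/(55 + r) (Q(r) = -35 + 5/(r + 55) = -35 + 5/(55 + r))
1/(-4002 + Q(t(9, 9))) = 1/(-4002 + 5*(-384 - 7*(-3 + 9)/(9 + 9))/(55 + (-3 + 9)/(9 + 9))) = 1/(-4002 + 5*(-384 - 7*6/18)/(55 + 6/18)) = 1/(-4002 + 5*(-384 - 7*6/18)/(55 + (1/18)*6)) = 1/(-4002 + 5*(-384 - 7*1/3)/(55 + 1/3)) = 1/(-4002 + 5*(-384 - 7/3)/(166/3)) = 1/(-4002 + 5*(3/166)*(-1159/3)) = 1/(-4002 - 5795/166) = 1/(-670127/166) = -166/670127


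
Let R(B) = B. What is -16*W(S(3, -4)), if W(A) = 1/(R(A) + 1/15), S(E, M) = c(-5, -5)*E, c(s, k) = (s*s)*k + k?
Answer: 240/5849 ≈ 0.041033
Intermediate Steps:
c(s, k) = k + k*s**2 (c(s, k) = s**2*k + k = k*s**2 + k = k + k*s**2)
S(E, M) = -130*E (S(E, M) = (-5*(1 + (-5)**2))*E = (-5*(1 + 25))*E = (-5*26)*E = -130*E)
W(A) = 1/(1/15 + A) (W(A) = 1/(A + 1/15) = 1/(1/15 + A))
-16*W(S(3, -4)) = -240/(1 + 15*(-130*3)) = -240/(1 + 15*(-390)) = -240/(1 - 5850) = -240/(-5849) = -240*(-1)/5849 = -16*(-15/5849) = 240/5849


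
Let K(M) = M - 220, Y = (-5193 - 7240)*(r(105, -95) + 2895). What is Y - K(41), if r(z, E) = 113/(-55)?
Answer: -1978229651/55 ≈ -3.5968e+7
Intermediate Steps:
r(z, E) = -113/55 (r(z, E) = 113*(-1/55) = -113/55)
Y = -1978239496/55 (Y = (-5193 - 7240)*(-113/55 + 2895) = -12433*159112/55 = -1978239496/55 ≈ -3.5968e+7)
K(M) = -220 + M
Y - K(41) = -1978239496/55 - (-220 + 41) = -1978239496/55 - 1*(-179) = -1978239496/55 + 179 = -1978229651/55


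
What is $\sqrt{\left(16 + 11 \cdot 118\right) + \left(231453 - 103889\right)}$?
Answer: $\sqrt{128878} \approx 359.0$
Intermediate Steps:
$\sqrt{\left(16 + 11 \cdot 118\right) + \left(231453 - 103889\right)} = \sqrt{\left(16 + 1298\right) + 127564} = \sqrt{1314 + 127564} = \sqrt{128878}$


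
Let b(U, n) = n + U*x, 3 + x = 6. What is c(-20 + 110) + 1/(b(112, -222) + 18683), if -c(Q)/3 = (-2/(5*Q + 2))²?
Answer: -5315/960075572 ≈ -5.5360e-6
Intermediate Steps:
x = 3 (x = -3 + 6 = 3)
b(U, n) = n + 3*U (b(U, n) = n + U*3 = n + 3*U)
c(Q) = -12/(2 + 5*Q)² (c(Q) = -3*4/(5*Q + 2)² = -3*4/(2 + 5*Q)² = -12/(2 + 5*Q)²)
c(-20 + 110) + 1/(b(112, -222) + 18683) = -12/(2 + 5*(-20 + 110))² + 1/((-222 + 3*112) + 18683) = -12/(2 + 5*90)² + 1/((-222 + 336) + 18683) = -12/(2 + 450)² + 1/(114 + 18683) = -12/452² + 1/18797 = -12*1/204304 + 1/18797 = -3/51076 + 1/18797 = -5315/960075572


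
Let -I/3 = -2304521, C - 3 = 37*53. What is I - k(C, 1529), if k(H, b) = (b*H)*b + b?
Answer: -4584607690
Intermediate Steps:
C = 1964 (C = 3 + 37*53 = 3 + 1961 = 1964)
I = 6913563 (I = -3*(-2304521) = 6913563)
k(H, b) = b + H*b² (k(H, b) = (H*b)*b + b = H*b² + b = b + H*b²)
I - k(C, 1529) = 6913563 - 1529*(1 + 1964*1529) = 6913563 - 1529*(1 + 3002956) = 6913563 - 1529*3002957 = 6913563 - 1*4591521253 = 6913563 - 4591521253 = -4584607690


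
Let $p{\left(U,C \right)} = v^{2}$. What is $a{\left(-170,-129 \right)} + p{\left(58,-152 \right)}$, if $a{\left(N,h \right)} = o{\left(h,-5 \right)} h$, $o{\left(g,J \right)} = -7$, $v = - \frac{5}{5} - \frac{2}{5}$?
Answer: $\frac{22624}{25} \approx 904.96$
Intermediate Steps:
$v = - \frac{7}{5}$ ($v = \left(-5\right) \frac{1}{5} - \frac{2}{5} = -1 - \frac{2}{5} = - \frac{7}{5} \approx -1.4$)
$p{\left(U,C \right)} = \frac{49}{25}$ ($p{\left(U,C \right)} = \left(- \frac{7}{5}\right)^{2} = \frac{49}{25}$)
$a{\left(N,h \right)} = - 7 h$
$a{\left(-170,-129 \right)} + p{\left(58,-152 \right)} = \left(-7\right) \left(-129\right) + \frac{49}{25} = 903 + \frac{49}{25} = \frac{22624}{25}$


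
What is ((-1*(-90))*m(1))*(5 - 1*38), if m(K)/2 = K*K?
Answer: -5940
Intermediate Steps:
m(K) = 2*K² (m(K) = 2*(K*K) = 2*K²)
((-1*(-90))*m(1))*(5 - 1*38) = ((-1*(-90))*(2*1²))*(5 - 1*38) = (90*(2*1))*(5 - 38) = (90*2)*(-33) = 180*(-33) = -5940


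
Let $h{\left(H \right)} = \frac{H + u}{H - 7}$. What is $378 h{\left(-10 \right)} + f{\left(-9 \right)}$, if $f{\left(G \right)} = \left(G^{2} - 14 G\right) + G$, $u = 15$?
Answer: $\frac{1476}{17} \approx 86.823$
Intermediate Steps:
$f{\left(G \right)} = G^{2} - 13 G$
$h{\left(H \right)} = \frac{15 + H}{-7 + H}$ ($h{\left(H \right)} = \frac{H + 15}{H - 7} = \frac{15 + H}{-7 + H}$)
$378 h{\left(-10 \right)} + f{\left(-9 \right)} = 378 \frac{15 - 10}{-7 - 10} - 9 \left(-13 - 9\right) = 378 \frac{1}{-17} \cdot 5 - -198 = 378 \left(\left(- \frac{1}{17}\right) 5\right) + 198 = 378 \left(- \frac{5}{17}\right) + 198 = - \frac{1890}{17} + 198 = \frac{1476}{17}$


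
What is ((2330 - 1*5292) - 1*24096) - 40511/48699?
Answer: -1317738053/48699 ≈ -27059.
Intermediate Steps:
((2330 - 1*5292) - 1*24096) - 40511/48699 = ((2330 - 5292) - 24096) - 40511/48699 = (-2962 - 24096) - 1*40511/48699 = -27058 - 40511/48699 = -1317738053/48699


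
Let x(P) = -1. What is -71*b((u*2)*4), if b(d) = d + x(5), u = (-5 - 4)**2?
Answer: -45937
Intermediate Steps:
u = 81 (u = (-9)**2 = 81)
b(d) = -1 + d (b(d) = d - 1 = -1 + d)
-71*b((u*2)*4) = -71*(-1 + (81*2)*4) = -71*(-1 + 162*4) = -71*(-1 + 648) = -71*647 = -45937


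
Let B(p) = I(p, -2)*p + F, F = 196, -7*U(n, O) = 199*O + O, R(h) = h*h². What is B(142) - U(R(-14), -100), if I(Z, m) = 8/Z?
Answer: -18572/7 ≈ -2653.1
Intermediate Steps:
R(h) = h³
U(n, O) = -200*O/7 (U(n, O) = -(199*O + O)/7 = -200*O/7)
B(p) = 204 (B(p) = (8/p)*p + 196 = 8 + 196 = 204)
B(142) - U(R(-14), -100) = 204 - (-200)*(-100)/7 = 204 - 1*20000/7 = 204 - 20000/7 = -18572/7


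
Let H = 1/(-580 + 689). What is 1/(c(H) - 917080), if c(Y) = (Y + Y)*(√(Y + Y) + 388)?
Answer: -148454496958/136143593183181727 - 109*√218/544574372732726908 ≈ -1.0904e-6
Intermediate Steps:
H = 1/109 ≈ 0.0091743
c(Y) = 2*Y*(388 + √2*√Y) (c(Y) = (2*Y)*(√(2*Y) + 388) = (2*Y)*(√2*√Y + 388) = (2*Y)*(388 + √2*√Y) = 2*Y*(388 + √2*√Y))
1/(c(H) - 917080) = 1/((776*(1/109) + 2*√2*(1/109)^(3/2)) - 917080) = 1/((776/109 + 2*√2*(√109/11881)) - 917080) = 1/((776/109 + 2*√218/11881) - 917080) = 1/(-99960944/109 + 2*√218/11881)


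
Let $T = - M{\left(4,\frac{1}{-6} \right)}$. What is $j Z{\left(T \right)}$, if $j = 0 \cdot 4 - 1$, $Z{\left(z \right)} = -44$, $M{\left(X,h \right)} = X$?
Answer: $44$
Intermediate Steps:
$T = -4$ ($T = \left(-1\right) 4 = -4$)
$j = -1$ ($j = 0 - 1 = -1$)
$j Z{\left(T \right)} = \left(-1\right) \left(-44\right) = 44$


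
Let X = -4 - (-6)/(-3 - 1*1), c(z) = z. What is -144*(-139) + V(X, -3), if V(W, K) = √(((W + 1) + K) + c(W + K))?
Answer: 20016 + 4*I ≈ 20016.0 + 4.0*I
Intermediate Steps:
X = -11/2 (X = -4 - (-6)/(-3 - 1) = -4 - (-6)/(-4) = -4 - (-6)*(-1)/4 = -4 - 1*3/2 = -4 - 3/2 = -11/2 ≈ -5.5000)
V(W, K) = √(1 + 2*K + 2*W) (V(W, K) = √(((W + 1) + K) + (W + K)) = √(((1 + W) + K) + (K + W)) = √((1 + K + W) + (K + W)) = √(1 + 2*K + 2*W))
-144*(-139) + V(X, -3) = -144*(-139) + √(1 + 2*(-3) + 2*(-11/2)) = 20016 + √(1 - 6 - 11) = 20016 + √(-16) = 20016 + 4*I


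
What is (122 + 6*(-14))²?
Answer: 1444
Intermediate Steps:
(122 + 6*(-14))² = (122 - 84)² = 38² = 1444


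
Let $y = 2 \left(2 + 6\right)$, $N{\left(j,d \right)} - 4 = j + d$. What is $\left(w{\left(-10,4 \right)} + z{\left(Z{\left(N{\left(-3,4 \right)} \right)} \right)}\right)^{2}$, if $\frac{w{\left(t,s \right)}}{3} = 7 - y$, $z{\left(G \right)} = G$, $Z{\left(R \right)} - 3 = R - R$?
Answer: $576$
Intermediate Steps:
$N{\left(j,d \right)} = 4 + d + j$ ($N{\left(j,d \right)} = 4 + \left(j + d\right) = 4 + \left(d + j\right) = 4 + d + j$)
$Z{\left(R \right)} = 3$ ($Z{\left(R \right)} = 3 + \left(R - R\right) = 3 + 0 = 3$)
$y = 16$ ($y = 2 \cdot 8 = 16$)
$w{\left(t,s \right)} = -27$ ($w{\left(t,s \right)} = 3 \left(7 - 16\right) = 3 \left(-9\right) = -27$)
$\left(w{\left(-10,4 \right)} + z{\left(Z{\left(N{\left(-3,4 \right)} \right)} \right)}\right)^{2} = \left(-27 + 3\right)^{2} = \left(-24\right)^{2} = 576$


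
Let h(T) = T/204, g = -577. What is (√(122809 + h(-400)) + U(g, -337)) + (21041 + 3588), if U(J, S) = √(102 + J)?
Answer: 24629 + √319421109/51 + 5*I*√19 ≈ 24979.0 + 21.794*I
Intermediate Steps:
h(T) = T/204 (h(T) = T*(1/204) = T/204)
(√(122809 + h(-400)) + U(g, -337)) + (21041 + 3588) = (√(122809 + (1/204)*(-400)) + √(102 - 577)) + (21041 + 3588) = (√(122809 - 100/51) + √(-475)) + 24629 = (√(6263159/51) + 5*I*√19) + 24629 = (√319421109/51 + 5*I*√19) + 24629 = 24629 + √319421109/51 + 5*I*√19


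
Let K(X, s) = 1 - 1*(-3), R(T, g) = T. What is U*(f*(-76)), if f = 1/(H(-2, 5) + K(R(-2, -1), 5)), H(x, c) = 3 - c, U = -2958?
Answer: 112404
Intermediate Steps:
K(X, s) = 4 (K(X, s) = 1 + 3 = 4)
f = ½ (f = 1/((3 - 1*5) + 4) = 1/((3 - 5) + 4) = 1/(-2 + 4) = 1/2 = ½ ≈ 0.50000)
U*(f*(-76)) = -1479*(-76) = -2958*(-38) = 112404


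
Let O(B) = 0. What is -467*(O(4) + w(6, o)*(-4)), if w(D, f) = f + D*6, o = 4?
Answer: 74720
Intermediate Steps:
w(D, f) = f + 6*D
-467*(O(4) + w(6, o)*(-4)) = -467*(0 + (4 + 6*6)*(-4)) = -467*(0 + (4 + 36)*(-4)) = -467*(0 + 40*(-4)) = -467*(0 - 160) = -467*(-160) = 74720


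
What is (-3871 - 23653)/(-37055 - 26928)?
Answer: 27524/63983 ≈ 0.43018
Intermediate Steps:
(-3871 - 23653)/(-37055 - 26928) = -27524/(-63983) = -27524*(-1/63983) = 27524/63983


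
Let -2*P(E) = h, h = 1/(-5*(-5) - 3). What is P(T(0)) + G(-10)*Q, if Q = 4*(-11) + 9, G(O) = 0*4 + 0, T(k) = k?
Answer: -1/44 ≈ -0.022727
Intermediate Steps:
G(O) = 0 (G(O) = 0 + 0 = 0)
h = 1/22 (h = 1/(25 - 3) = 1/22 ≈ 0.045455)
Q = -35 (Q = -44 + 9 = -35)
P(E) = -1/44 (P(E) = -½*1/22 = -1/44)
P(T(0)) + G(-10)*Q = -1/44 + 0*(-35) = -1/44 + 0 = -1/44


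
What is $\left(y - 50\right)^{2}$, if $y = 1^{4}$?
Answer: $2401$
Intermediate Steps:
$y = 1$
$\left(y - 50\right)^{2} = \left(1 - 50\right)^{2} = \left(-49\right)^{2} = 2401$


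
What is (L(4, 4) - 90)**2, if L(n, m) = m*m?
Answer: 5476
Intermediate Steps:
L(n, m) = m**2
(L(4, 4) - 90)**2 = (4**2 - 90)**2 = (16 - 90)**2 = (-74)**2 = 5476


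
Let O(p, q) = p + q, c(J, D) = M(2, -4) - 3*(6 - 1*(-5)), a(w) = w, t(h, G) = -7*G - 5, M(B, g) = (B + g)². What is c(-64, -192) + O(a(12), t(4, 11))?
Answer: -99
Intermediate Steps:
t(h, G) = -5 - 7*G
c(J, D) = -29 (c(J, D) = (2 - 4)² - 3*(6 - 1*(-5)) = (-2)² - 3*(6 + 5) = 4 - 3*11 = 4 - 33 = -29)
c(-64, -192) + O(a(12), t(4, 11)) = -29 + (12 + (-5 - 7*11)) = -29 + (12 + (-5 - 77)) = -29 + (12 - 82) = -29 - 70 = -99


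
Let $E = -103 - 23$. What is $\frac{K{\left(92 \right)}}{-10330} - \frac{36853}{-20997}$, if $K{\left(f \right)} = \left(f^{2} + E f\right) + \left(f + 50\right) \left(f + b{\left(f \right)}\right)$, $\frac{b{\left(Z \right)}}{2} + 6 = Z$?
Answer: $- \frac{34076543}{21689901} \approx -1.5711$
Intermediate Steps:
$b{\left(Z \right)} = -12 + 2 Z$
$E = -126$ ($E = -103 - 23 = -126$)
$K{\left(f \right)} = f^{2} - 126 f + \left(-12 + 3 f\right) \left(50 + f\right)$ ($K{\left(f \right)} = \left(f^{2} - 126 f\right) + \left(f + 50\right) \left(f + \left(-12 + 2 f\right)\right) = \left(f^{2} - 126 f\right) + \left(50 + f\right) \left(-12 + 3 f\right) = \left(f^{2} - 126 f\right) + \left(-12 + 3 f\right) \left(50 + f\right) = f^{2} - 126 f + \left(-12 + 3 f\right) \left(50 + f\right)$)
$\frac{K{\left(92 \right)}}{-10330} - \frac{36853}{-20997} = \frac{-600 + 4 \cdot 92^{2} + 12 \cdot 92}{-10330} - \frac{36853}{-20997} = \left(-600 + 4 \cdot 8464 + 1104\right) \left(- \frac{1}{10330}\right) - - \frac{36853}{20997} = \left(-600 + 33856 + 1104\right) \left(- \frac{1}{10330}\right) + \frac{36853}{20997} = 34360 \left(- \frac{1}{10330}\right) + \frac{36853}{20997} = - \frac{3436}{1033} + \frac{36853}{20997} = - \frac{34076543}{21689901}$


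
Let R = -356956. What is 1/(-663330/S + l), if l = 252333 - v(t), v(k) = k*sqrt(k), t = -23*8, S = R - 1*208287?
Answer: 80620679886120507/20345342952887176653697 - 117575870850032*I*sqrt(46)/20345342952887176653697 ≈ 3.9626e-6 - 3.9195e-8*I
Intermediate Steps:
S = -565243 (S = -356956 - 1*208287 = -356956 - 208287 = -565243)
t = -184
v(k) = k**(3/2)
l = 252333 + 368*I*sqrt(46) (l = 252333 - (-184)**(3/2) = 252333 - (-368)*I*sqrt(46) = 252333 + 368*I*sqrt(46) ≈ 2.5233e+5 + 2495.9*I)
1/(-663330/S + l) = 1/(-663330/(-565243) + (252333 + 368*I*sqrt(46))) = 1/(-663330*(-1/565243) + (252333 + 368*I*sqrt(46))) = 1/(663330/565243 + (252333 + 368*I*sqrt(46))) = 1/(142630125249/565243 + 368*I*sqrt(46))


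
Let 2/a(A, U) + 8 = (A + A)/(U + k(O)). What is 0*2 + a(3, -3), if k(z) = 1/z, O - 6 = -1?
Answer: -14/71 ≈ -0.19718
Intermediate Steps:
O = 5 (O = 6 - 1 = 5)
a(A, U) = 2/(-8 + 2*A/(1/5 + U)) (a(A, U) = 2/(-8 + (A + A)/(U + 1/5)) = 2/(-8 + (2*A)/(U + 1/5)) = 2/(-8 + (2*A)/(1/5 + U)) = 2/(-8 + 2*A/(1/5 + U)))
0*2 + a(3, -3) = 0*2 + (1 + 5*(-3))/(-4 - 20*(-3) + 5*3) = 0 + (1 - 15)/(-4 + 60 + 15) = 0 - 14/71 = -14/71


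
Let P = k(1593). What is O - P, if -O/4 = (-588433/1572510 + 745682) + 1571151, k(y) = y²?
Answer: -9281724159289/786255 ≈ -1.1805e+7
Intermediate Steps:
O = -7286484944794/786255 (O = -4*((-588433/1572510 + 745682) + 1571151) = -4*(1172591813387/1572510 + 1571151) = -4*3643242472397/1572510 = -7286484944794/786255 ≈ -9.2673e+6)
P = 2537649 (P = 1593² = 2537649)
O - P = -7286484944794/786255 - 1*2537649 = -7286484944794/786255 - 2537649 = -9281724159289/786255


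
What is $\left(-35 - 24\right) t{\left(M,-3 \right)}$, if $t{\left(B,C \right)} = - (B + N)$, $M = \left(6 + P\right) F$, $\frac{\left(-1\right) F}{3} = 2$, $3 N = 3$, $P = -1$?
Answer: $-1711$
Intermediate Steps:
$N = 1$ ($N = \frac{1}{3} \cdot 3 = 1$)
$F = -6$ ($F = \left(-3\right) 2 = -6$)
$M = -30$ ($M = \left(6 - 1\right) \left(-6\right) = 5 \left(-6\right) = -30$)
$t{\left(B,C \right)} = -1 - B$ ($t{\left(B,C \right)} = - (B + 1) = - (1 + B) = -1 - B$)
$\left(-35 - 24\right) t{\left(M,-3 \right)} = \left(-35 - 24\right) \left(-1 - -30\right) = \left(-35 - 24\right) \left(-1 + 30\right) = \left(-59\right) 29 = -1711$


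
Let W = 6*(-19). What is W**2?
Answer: 12996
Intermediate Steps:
W = -114
W**2 = (-114)**2 = 12996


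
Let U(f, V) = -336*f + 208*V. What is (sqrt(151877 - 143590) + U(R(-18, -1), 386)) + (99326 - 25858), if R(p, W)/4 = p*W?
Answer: 129564 + sqrt(8287) ≈ 1.2966e+5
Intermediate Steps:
R(p, W) = 4*W*p (R(p, W) = 4*(p*W) = 4*(W*p) = 4*W*p)
(sqrt(151877 - 143590) + U(R(-18, -1), 386)) + (99326 - 25858) = (sqrt(151877 - 143590) + (-1344*(-1)*(-18) + 208*386)) + (99326 - 25858) = (sqrt(8287) + (-336*72 + 80288)) + 73468 = (sqrt(8287) + (-24192 + 80288)) + 73468 = (sqrt(8287) + 56096) + 73468 = (56096 + sqrt(8287)) + 73468 = 129564 + sqrt(8287)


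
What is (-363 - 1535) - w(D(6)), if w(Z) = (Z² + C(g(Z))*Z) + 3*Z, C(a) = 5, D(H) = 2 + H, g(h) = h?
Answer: -2026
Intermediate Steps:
w(Z) = Z² + 8*Z (w(Z) = (Z² + 5*Z) + 3*Z = Z² + 8*Z)
(-363 - 1535) - w(D(6)) = (-363 - 1535) - (2 + 6)*(8 + (2 + 6)) = -1898 - 8*(8 + 8) = -1898 - 8*16 = -1898 - 1*128 = -1898 - 128 = -2026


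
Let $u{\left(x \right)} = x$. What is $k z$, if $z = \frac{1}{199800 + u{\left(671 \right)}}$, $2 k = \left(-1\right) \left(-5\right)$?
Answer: $\frac{5}{400942} \approx 1.2471 \cdot 10^{-5}$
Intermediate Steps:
$k = \frac{5}{2}$ ($k = \frac{\left(-1\right) \left(-5\right)}{2} = \frac{1}{2} \cdot 5 = \frac{5}{2} \approx 2.5$)
$z = \frac{1}{200471}$ ($z = \frac{1}{199800 + 671} = \frac{1}{200471} \approx 4.9883 \cdot 10^{-6}$)
$k z = \frac{5}{2} \cdot \frac{1}{200471} = \frac{5}{400942}$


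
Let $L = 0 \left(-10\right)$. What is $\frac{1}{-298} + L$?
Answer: $- \frac{1}{298} \approx -0.0033557$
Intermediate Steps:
$L = 0$
$\frac{1}{-298} + L = \frac{1}{-298} + 0 = - \frac{1}{298} + 0 = - \frac{1}{298}$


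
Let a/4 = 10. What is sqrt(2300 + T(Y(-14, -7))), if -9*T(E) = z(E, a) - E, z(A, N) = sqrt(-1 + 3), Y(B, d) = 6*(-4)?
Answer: sqrt(20676 - sqrt(2))/3 ≈ 47.929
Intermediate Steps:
a = 40 (a = 4*10 = 40)
Y(B, d) = -24
z(A, N) = sqrt(2)
T(E) = -sqrt(2)/9 + E/9 (T(E) = -(sqrt(2) - E)/9 = -sqrt(2)/9 + E/9)
sqrt(2300 + T(Y(-14, -7))) = sqrt(2300 + (-sqrt(2)/9 + (1/9)*(-24))) = sqrt(2300 + (-sqrt(2)/9 - 8/3)) = sqrt(2300 + (-8/3 - sqrt(2)/9)) = sqrt(6892/3 - sqrt(2)/9)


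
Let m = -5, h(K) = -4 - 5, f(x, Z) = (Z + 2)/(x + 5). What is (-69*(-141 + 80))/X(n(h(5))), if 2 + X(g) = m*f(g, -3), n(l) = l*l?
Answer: -361974/167 ≈ -2167.5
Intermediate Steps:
f(x, Z) = (2 + Z)/(5 + x)
h(K) = -9
n(l) = l²
X(g) = -2 + 5/(5 + g) (X(g) = -2 - 5*(2 - 3)/(5 + g) = -2 - 5*(-1)/(5 + g) = -2 - (-5)/(5 + g) = -2 + 5/(5 + g))
(-69*(-141 + 80))/X(n(h(5))) = (-69*(-141 + 80))/(((-5 - 2*(-9)²)/(5 + (-9)²))) = (-69*(-61))/(((-5 - 2*81)/(5 + 81))) = 4209/(((-5 - 162)/86)) = 4209/(((1/86)*(-167))) = 4209/(-167/86) = 4209*(-86/167) = -361974/167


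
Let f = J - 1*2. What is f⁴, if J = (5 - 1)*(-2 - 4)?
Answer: 456976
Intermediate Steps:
J = -24 (J = 4*(-6) = -24)
f = -26 (f = -24 - 1*2 = -24 - 2 = -26)
f⁴ = (-26)⁴ = 456976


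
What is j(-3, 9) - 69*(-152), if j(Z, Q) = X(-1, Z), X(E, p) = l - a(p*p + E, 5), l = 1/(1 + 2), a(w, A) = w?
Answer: 31441/3 ≈ 10480.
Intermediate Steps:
l = ⅓ (l = 1/3 = ⅓ ≈ 0.33333)
X(E, p) = ⅓ - E - p² (X(E, p) = ⅓ - (p*p + E) = ⅓ - (p² + E) = ⅓ - (E + p²) = ⅓ + (-E - p²) = ⅓ - E - p²)
j(Z, Q) = 4/3 - Z² (j(Z, Q) = ⅓ - 1*(-1) - Z² = ⅓ + 1 - Z² = 4/3 - Z²)
j(-3, 9) - 69*(-152) = (4/3 - 1*(-3)²) - 69*(-152) = (4/3 - 1*9) + 10488 = (4/3 - 9) + 10488 = -23/3 + 10488 = 31441/3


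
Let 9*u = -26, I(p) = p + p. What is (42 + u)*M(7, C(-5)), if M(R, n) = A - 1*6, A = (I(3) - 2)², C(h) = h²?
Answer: 3520/9 ≈ 391.11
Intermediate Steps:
I(p) = 2*p
u = -26/9 (u = (⅑)*(-26) = -26/9 ≈ -2.8889)
A = 16 (A = (2*3 - 2)² = (6 - 2)² = 4² = 16)
M(R, n) = 10 (M(R, n) = 16 - 1*6 = 16 - 6 = 10)
(42 + u)*M(7, C(-5)) = (42 - 26/9)*10 = (352/9)*10 = 3520/9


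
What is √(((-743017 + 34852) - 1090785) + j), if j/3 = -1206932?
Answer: 3*I*√602194 ≈ 2328.0*I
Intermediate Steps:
j = -3620796 (j = 3*(-1206932) = -3620796)
√(((-743017 + 34852) - 1090785) + j) = √(((-743017 + 34852) - 1090785) - 3620796) = √((-708165 - 1090785) - 3620796) = √(-1798950 - 3620796) = √(-5419746) = 3*I*√602194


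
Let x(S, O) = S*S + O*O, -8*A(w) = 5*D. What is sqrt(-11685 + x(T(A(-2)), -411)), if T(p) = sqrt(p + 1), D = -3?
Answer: sqrt(2515822)/4 ≈ 396.53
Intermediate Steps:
A(w) = 15/8 (A(w) = -5*(-3)/8 = -1/8*(-15) = 15/8)
T(p) = sqrt(1 + p)
x(S, O) = O**2 + S**2 (x(S, O) = S**2 + O**2 = O**2 + S**2)
sqrt(-11685 + x(T(A(-2)), -411)) = sqrt(-11685 + ((-411)**2 + (sqrt(1 + 15/8))**2)) = sqrt(-11685 + (168921 + (sqrt(23/8))**2)) = sqrt(-11685 + (168921 + (sqrt(46)/4)**2)) = sqrt(-11685 + (168921 + 23/8)) = sqrt(-11685 + 1351391/8) = sqrt(1257911/8) = sqrt(2515822)/4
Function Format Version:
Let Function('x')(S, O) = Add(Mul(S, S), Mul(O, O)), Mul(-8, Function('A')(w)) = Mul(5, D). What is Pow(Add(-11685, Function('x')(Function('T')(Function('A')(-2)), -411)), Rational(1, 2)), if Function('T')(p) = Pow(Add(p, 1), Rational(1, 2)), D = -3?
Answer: Mul(Rational(1, 4), Pow(2515822, Rational(1, 2))) ≈ 396.53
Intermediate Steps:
Function('A')(w) = Rational(15, 8) (Function('A')(w) = Mul(Rational(-1, 8), Mul(5, -3)) = Mul(Rational(-1, 8), -15) = Rational(15, 8))
Function('T')(p) = Pow(Add(1, p), Rational(1, 2))
Function('x')(S, O) = Add(Pow(O, 2), Pow(S, 2)) (Function('x')(S, O) = Add(Pow(S, 2), Pow(O, 2)) = Add(Pow(O, 2), Pow(S, 2)))
Pow(Add(-11685, Function('x')(Function('T')(Function('A')(-2)), -411)), Rational(1, 2)) = Pow(Add(-11685, Add(Pow(-411, 2), Pow(Pow(Add(1, Rational(15, 8)), Rational(1, 2)), 2))), Rational(1, 2)) = Pow(Add(-11685, Add(168921, Pow(Pow(Rational(23, 8), Rational(1, 2)), 2))), Rational(1, 2)) = Pow(Add(-11685, Add(168921, Pow(Mul(Rational(1, 4), Pow(46, Rational(1, 2))), 2))), Rational(1, 2)) = Pow(Add(-11685, Add(168921, Rational(23, 8))), Rational(1, 2)) = Pow(Add(-11685, Rational(1351391, 8)), Rational(1, 2)) = Pow(Rational(1257911, 8), Rational(1, 2)) = Mul(Rational(1, 4), Pow(2515822, Rational(1, 2)))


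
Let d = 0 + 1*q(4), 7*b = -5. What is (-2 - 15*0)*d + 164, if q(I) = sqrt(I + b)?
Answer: 164 - 2*sqrt(161)/7 ≈ 160.37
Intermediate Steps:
b = -5/7 (b = (1/7)*(-5) = -5/7 ≈ -0.71429)
q(I) = sqrt(-5/7 + I) (q(I) = sqrt(I - 5/7) = sqrt(-5/7 + I))
d = sqrt(161)/7 (d = 0 + 1*(sqrt(-35 + 49*4)/7) = 0 + 1*(sqrt(-35 + 196)/7) = 0 + 1*(sqrt(161)/7) = 0 + sqrt(161)/7 = sqrt(161)/7 ≈ 1.8127)
(-2 - 15*0)*d + 164 = (-2 - 15*0)*(sqrt(161)/7) + 164 = (-2 + 0)*(sqrt(161)/7) + 164 = -2*sqrt(161)/7 + 164 = 164 - 2*sqrt(161)/7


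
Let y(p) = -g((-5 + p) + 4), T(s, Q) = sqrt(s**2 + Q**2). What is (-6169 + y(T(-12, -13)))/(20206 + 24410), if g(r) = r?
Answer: -257/1859 - sqrt(313)/44616 ≈ -0.13864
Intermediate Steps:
T(s, Q) = sqrt(Q**2 + s**2)
y(p) = 1 - p (y(p) = -((-5 + p) + 4) = -(-1 + p) = 1 - p)
(-6169 + y(T(-12, -13)))/(20206 + 24410) = (-6169 + (1 - sqrt((-13)**2 + (-12)**2)))/(20206 + 24410) = (-6169 + (1 - sqrt(169 + 144)))/44616 = (-6169 + (1 - sqrt(313)))*(1/44616) = (-6168 - sqrt(313))*(1/44616) = -257/1859 - sqrt(313)/44616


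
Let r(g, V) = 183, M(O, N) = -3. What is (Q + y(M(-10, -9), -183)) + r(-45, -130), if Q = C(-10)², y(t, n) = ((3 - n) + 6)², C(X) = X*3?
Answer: 37947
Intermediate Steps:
C(X) = 3*X
y(t, n) = (9 - n)²
Q = 900 (Q = (3*(-10))² = (-30)² = 900)
(Q + y(M(-10, -9), -183)) + r(-45, -130) = (900 + (-9 - 183)²) + 183 = (900 + (-192)²) + 183 = (900 + 36864) + 183 = 37764 + 183 = 37947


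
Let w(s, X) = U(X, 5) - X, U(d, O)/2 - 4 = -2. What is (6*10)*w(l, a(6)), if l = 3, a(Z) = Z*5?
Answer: -1560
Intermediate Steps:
a(Z) = 5*Z
U(d, O) = 4 (U(d, O) = 8 + 2*(-2) = 8 - 4 = 4)
w(s, X) = 4 - X
(6*10)*w(l, a(6)) = (6*10)*(4 - 5*6) = 60*(4 - 1*30) = 60*(4 - 30) = 60*(-26) = -1560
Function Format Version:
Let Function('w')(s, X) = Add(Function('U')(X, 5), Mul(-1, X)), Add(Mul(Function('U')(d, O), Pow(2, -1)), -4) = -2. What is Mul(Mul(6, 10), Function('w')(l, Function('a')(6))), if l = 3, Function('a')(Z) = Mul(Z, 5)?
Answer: -1560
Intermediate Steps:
Function('a')(Z) = Mul(5, Z)
Function('U')(d, O) = 4 (Function('U')(d, O) = Add(8, Mul(2, -2)) = Add(8, -4) = 4)
Function('w')(s, X) = Add(4, Mul(-1, X))
Mul(Mul(6, 10), Function('w')(l, Function('a')(6))) = Mul(Mul(6, 10), Add(4, Mul(-1, Mul(5, 6)))) = Mul(60, Add(4, Mul(-1, 30))) = Mul(60, Add(4, -30)) = Mul(60, -26) = -1560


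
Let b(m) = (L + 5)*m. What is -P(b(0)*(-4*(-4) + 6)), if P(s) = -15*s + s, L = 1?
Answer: 0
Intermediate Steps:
b(m) = 6*m (b(m) = (1 + 5)*m = 6*m)
P(s) = -14*s
-P(b(0)*(-4*(-4) + 6)) = -(-14)*(6*0)*(-4*(-4) + 6) = -(-14)*0*(16 + 6) = -(-14)*0*22 = -(-14)*0 = -1*0 = 0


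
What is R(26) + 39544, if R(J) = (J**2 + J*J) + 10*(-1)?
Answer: 40886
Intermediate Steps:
R(J) = -10 + 2*J**2 (R(J) = (J**2 + J**2) - 10 = 2*J**2 - 10 = -10 + 2*J**2)
R(26) + 39544 = (-10 + 2*26**2) + 39544 = (-10 + 2*676) + 39544 = (-10 + 1352) + 39544 = 1342 + 39544 = 40886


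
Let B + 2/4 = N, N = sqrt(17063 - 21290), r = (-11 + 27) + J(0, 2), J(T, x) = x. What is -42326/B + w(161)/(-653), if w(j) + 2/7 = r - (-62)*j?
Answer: -796651890/77291039 + 169304*I*sqrt(4227)/16909 ≈ -10.307 + 650.98*I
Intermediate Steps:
r = 18 (r = (-11 + 27) + 2 = 16 + 2 = 18)
w(j) = 124/7 + 62*j (w(j) = -2/7 + (18 - (-62)*j) = -2/7 + (18 + 62*j) = 124/7 + 62*j)
N = I*sqrt(4227) (N = sqrt(-4227) = I*sqrt(4227) ≈ 65.015*I)
B = -1/2 + I*sqrt(4227) ≈ -0.5 + 65.015*I
-42326/B + w(161)/(-653) = -42326/(-1/2 + I*sqrt(4227)) + (124/7 + 62*161)/(-653) = -42326/(-1/2 + I*sqrt(4227)) + (124/7 + 9982)*(-1/653) = -42326/(-1/2 + I*sqrt(4227)) + (69998/7)*(-1/653) = -42326/(-1/2 + I*sqrt(4227)) - 69998/4571 = -69998/4571 - 42326/(-1/2 + I*sqrt(4227))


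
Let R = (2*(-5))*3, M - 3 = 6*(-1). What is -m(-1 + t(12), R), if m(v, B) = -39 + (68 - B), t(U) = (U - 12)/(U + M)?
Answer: -59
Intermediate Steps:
M = -3 (M = 3 + 6*(-1) = 3 - 6 = -3)
t(U) = (-12 + U)/(-3 + U) (t(U) = (U - 12)/(U - 3) = (-12 + U)/(-3 + U))
R = -30 (R = -10*3 = -30)
m(v, B) = 29 - B
-m(-1 + t(12), R) = -(29 - 1*(-30)) = -(29 + 30) = -1*59 = -59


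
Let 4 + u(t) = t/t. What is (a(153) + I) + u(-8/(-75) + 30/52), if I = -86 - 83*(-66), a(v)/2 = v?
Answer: 5695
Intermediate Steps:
a(v) = 2*v
I = 5392 (I = -86 + 5478 = 5392)
u(t) = -3 (u(t) = -4 + t/t = -4 + 1 = -3)
(a(153) + I) + u(-8/(-75) + 30/52) = (2*153 + 5392) - 3 = (306 + 5392) - 3 = 5698 - 3 = 5695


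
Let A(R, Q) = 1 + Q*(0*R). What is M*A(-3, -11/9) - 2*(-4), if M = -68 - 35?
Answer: -95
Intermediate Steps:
M = -103
A(R, Q) = 1 (A(R, Q) = 1 + Q*0 = 1 + 0 = 1)
M*A(-3, -11/9) - 2*(-4) = -103*1 - 2*(-4) = -103 + 8 = -95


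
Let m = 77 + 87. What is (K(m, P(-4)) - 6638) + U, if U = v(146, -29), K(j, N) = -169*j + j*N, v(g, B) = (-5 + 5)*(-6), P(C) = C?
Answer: -35010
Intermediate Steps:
m = 164
v(g, B) = 0 (v(g, B) = 0*(-6) = 0)
K(j, N) = -169*j + N*j
U = 0
(K(m, P(-4)) - 6638) + U = (164*(-169 - 4) - 6638) + 0 = (164*(-173) - 6638) + 0 = (-28372 - 6638) + 0 = -35010 + 0 = -35010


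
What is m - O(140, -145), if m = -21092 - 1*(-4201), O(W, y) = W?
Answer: -17031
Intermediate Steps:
m = -16891 (m = -21092 + 4201 = -16891)
m - O(140, -145) = -16891 - 1*140 = -16891 - 140 = -17031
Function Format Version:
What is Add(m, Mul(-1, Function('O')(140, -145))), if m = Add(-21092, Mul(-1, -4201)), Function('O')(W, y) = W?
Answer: -17031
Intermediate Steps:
m = -16891 (m = Add(-21092, 4201) = -16891)
Add(m, Mul(-1, Function('O')(140, -145))) = Add(-16891, Mul(-1, 140)) = Add(-16891, -140) = -17031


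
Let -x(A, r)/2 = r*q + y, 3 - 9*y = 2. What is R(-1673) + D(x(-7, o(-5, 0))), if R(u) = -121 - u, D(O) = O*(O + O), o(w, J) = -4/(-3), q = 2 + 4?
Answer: 168344/81 ≈ 2078.3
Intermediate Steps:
y = ⅑ (y = ⅓ - ⅑*2 = ⅓ - 2/9 = ⅑ ≈ 0.11111)
q = 6
o(w, J) = 4/3 (o(w, J) = -4*(-⅓) = 4/3)
x(A, r) = -2/9 - 12*r (x(A, r) = -2*(r*6 + ⅑) = -2*(6*r + ⅑) = -2*(⅑ + 6*r) = -2/9 - 12*r)
D(O) = 2*O² (D(O) = O*(2*O) = 2*O²)
R(-1673) + D(x(-7, o(-5, 0))) = (-121 - 1*(-1673)) + 2*(-2/9 - 12*4/3)² = (-121 + 1673) + 2*(-2/9 - 16)² = 1552 + 2*(-146/9)² = 1552 + 2*(21316/81) = 1552 + 42632/81 = 168344/81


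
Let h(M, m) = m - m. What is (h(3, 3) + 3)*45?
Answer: 135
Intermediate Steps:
h(M, m) = 0
(h(3, 3) + 3)*45 = (0 + 3)*45 = 3*45 = 135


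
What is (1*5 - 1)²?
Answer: 16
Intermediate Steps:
(1*5 - 1)² = (5 - 1)² = 4² = 16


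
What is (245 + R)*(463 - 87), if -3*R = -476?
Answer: 455336/3 ≈ 1.5178e+5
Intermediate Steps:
R = 476/3 (R = -⅓*(-476) = 476/3 ≈ 158.67)
(245 + R)*(463 - 87) = (245 + 476/3)*(463 - 87) = (1211/3)*376 = 455336/3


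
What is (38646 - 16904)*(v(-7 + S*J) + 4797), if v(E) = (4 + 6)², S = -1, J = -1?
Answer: 106470574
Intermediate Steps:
v(E) = 100 (v(E) = 10² = 100)
(38646 - 16904)*(v(-7 + S*J) + 4797) = (38646 - 16904)*(100 + 4797) = 21742*4897 = 106470574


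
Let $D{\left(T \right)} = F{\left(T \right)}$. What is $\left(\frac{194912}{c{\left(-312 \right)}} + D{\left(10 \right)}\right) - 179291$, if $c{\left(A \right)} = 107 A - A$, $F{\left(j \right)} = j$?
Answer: $- \frac{370586009}{2067} \approx -1.7929 \cdot 10^{5}$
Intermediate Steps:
$D{\left(T \right)} = T$
$c{\left(A \right)} = 106 A$
$\left(\frac{194912}{c{\left(-312 \right)}} + D{\left(10 \right)}\right) - 179291 = \left(\frac{194912}{106 \left(-312\right)} + 10\right) - 179291 = \left(\frac{194912}{-33072} + 10\right) - 179291 = \left(194912 \left(- \frac{1}{33072}\right) + 10\right) - 179291 = \left(- \frac{12182}{2067} + 10\right) - 179291 = \frac{8488}{2067} - 179291 = - \frac{370586009}{2067}$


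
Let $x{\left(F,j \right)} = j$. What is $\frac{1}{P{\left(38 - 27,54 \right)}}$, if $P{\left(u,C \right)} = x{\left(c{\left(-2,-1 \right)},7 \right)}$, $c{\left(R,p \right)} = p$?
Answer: $\frac{1}{7} \approx 0.14286$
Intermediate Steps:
$P{\left(u,C \right)} = 7$
$\frac{1}{P{\left(38 - 27,54 \right)}} = \frac{1}{7}$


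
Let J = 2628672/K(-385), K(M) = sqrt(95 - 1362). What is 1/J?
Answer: I*sqrt(1267)/2628672 ≈ 1.3541e-5*I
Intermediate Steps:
K(M) = I*sqrt(1267) (K(M) = sqrt(-1267) = I*sqrt(1267))
J = -2628672*I*sqrt(1267)/1267 (J = 2628672/((I*sqrt(1267))) = 2628672*(-I*sqrt(1267)/1267) = -2628672*I*sqrt(1267)/1267 ≈ -73850.0*I)
1/J = 1/(-2628672*I*sqrt(1267)/1267) = I*sqrt(1267)/2628672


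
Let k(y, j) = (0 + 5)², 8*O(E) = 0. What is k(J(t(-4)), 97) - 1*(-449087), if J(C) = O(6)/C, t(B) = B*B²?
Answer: 449112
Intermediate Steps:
O(E) = 0 (O(E) = (⅛)*0 = 0)
t(B) = B³
J(C) = 0 (J(C) = 0/C = 0)
k(y, j) = 25 (k(y, j) = 5² = 25)
k(J(t(-4)), 97) - 1*(-449087) = 25 - 1*(-449087) = 25 + 449087 = 449112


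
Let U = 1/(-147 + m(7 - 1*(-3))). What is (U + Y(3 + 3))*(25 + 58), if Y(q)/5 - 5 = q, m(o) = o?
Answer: 625322/137 ≈ 4564.4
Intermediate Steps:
Y(q) = 25 + 5*q
U = -1/137 (U = 1/(-147 + (7 - 1*(-3))) = 1/(-147 + (7 + 3)) = 1/(-147 + 10) = 1/(-137) = -1/137 ≈ -0.0072993)
(U + Y(3 + 3))*(25 + 58) = (-1/137 + (25 + 5*(3 + 3)))*(25 + 58) = (-1/137 + (25 + 5*6))*83 = (-1/137 + (25 + 30))*83 = (-1/137 + 55)*83 = (7534/137)*83 = 625322/137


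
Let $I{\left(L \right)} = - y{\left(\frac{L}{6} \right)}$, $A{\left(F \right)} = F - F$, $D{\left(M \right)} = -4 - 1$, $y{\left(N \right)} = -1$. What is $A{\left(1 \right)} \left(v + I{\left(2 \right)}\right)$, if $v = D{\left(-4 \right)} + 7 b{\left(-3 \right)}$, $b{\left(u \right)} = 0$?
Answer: $0$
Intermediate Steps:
$D{\left(M \right)} = -5$
$A{\left(F \right)} = 0$
$v = -5$ ($v = -5 + 7 \cdot 0 = -5 + 0 = -5$)
$I{\left(L \right)} = 1$ ($I{\left(L \right)} = \left(-1\right) \left(-1\right) = 1$)
$A{\left(1 \right)} \left(v + I{\left(2 \right)}\right) = 0 \left(-5 + 1\right) = 0 \left(-4\right) = 0$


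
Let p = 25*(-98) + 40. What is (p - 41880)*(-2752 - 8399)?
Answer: 493877790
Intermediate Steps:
p = -2410 (p = -2450 + 40 = -2410)
(p - 41880)*(-2752 - 8399) = (-2410 - 41880)*(-2752 - 8399) = -44290*(-11151) = 493877790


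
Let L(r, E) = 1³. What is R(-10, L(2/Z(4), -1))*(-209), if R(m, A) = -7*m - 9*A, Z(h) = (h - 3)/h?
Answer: -12749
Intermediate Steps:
Z(h) = (-3 + h)/h
L(r, E) = 1
R(m, A) = -9*A - 7*m
R(-10, L(2/Z(4), -1))*(-209) = (-9*1 - 7*(-10))*(-209) = (-9 + 70)*(-209) = 61*(-209) = -12749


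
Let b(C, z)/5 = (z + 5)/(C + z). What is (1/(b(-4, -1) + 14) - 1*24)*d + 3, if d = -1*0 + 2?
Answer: -224/5 ≈ -44.800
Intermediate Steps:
d = 2 (d = 0 + 2 = 2)
b(C, z) = 5*(5 + z)/(C + z) (b(C, z) = 5*((z + 5)/(C + z)) = 5*((5 + z)/(C + z)) = 5*(5 + z)/(C + z))
(1/(b(-4, -1) + 14) - 1*24)*d + 3 = (1/(5*(5 - 1)/(-4 - 1) + 14) - 1*24)*2 + 3 = (1/(5*4/(-5) + 14) - 24)*2 + 3 = (1/(5*(-⅕)*4 + 14) - 24)*2 + 3 = (1/(-4 + 14) - 24)*2 + 3 = (1/10 - 24)*2 + 3 = (⅒ - 24)*2 + 3 = -239/10*2 + 3 = -239/5 + 3 = -224/5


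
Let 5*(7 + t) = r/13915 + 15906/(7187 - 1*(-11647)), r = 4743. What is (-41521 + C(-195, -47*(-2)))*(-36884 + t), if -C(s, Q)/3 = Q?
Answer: 336798088192216099/218395925 ≈ 1.5421e+9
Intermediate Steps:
C(s, Q) = -3*Q
t = -1476994533/218395925 (t = -7 + (4743/13915 + 15906/(7187 - 1*(-11647)))/5 = -7 + (4743*(1/13915) + 15906/(7187 + 11647))/5 = -7 + (4743/13915 + 15906/18834)/5 = -7 + (4743/13915 + 15906*(1/18834))/5 = -7 + (4743/13915 + 2651/3139)/5 = -7 + (1/5)*(51776942/43679185) = -7 + 51776942/218395925 = -1476994533/218395925 ≈ -6.7629)
(-41521 + C(-195, -47*(-2)))*(-36884 + t) = (-41521 - (-141)*(-2))*(-36884 - 1476994533/218395925) = (-41521 - 3*94)*(-8056792292233/218395925) = (-41521 - 282)*(-8056792292233/218395925) = -41803*(-8056792292233/218395925) = 336798088192216099/218395925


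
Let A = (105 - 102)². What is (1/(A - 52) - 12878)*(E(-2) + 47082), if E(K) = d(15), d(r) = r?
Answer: -26080199235/43 ≈ -6.0652e+8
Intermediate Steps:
E(K) = 15
A = 9 (A = 3² = 9)
(1/(A - 52) - 12878)*(E(-2) + 47082) = (1/(9 - 52) - 12878)*(15 + 47082) = (1/(-43) - 12878)*47097 = (-1/43 - 12878)*47097 = -553755/43*47097 = -26080199235/43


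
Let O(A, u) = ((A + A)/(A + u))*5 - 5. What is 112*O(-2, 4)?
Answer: -1680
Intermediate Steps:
O(A, u) = -5 + 10*A/(A + u) (O(A, u) = ((2*A)/(A + u))*5 - 5 = (2*A/(A + u))*5 - 5 = 10*A/(A + u) - 5 = -5 + 10*A/(A + u))
112*O(-2, 4) = 112*(5*(-2 - 1*4)/(-2 + 4)) = 112*(5*(-2 - 4)/2) = 112*(5*(1/2)*(-6)) = 112*(-15) = -1680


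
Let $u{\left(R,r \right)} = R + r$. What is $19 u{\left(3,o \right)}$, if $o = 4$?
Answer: $133$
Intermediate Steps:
$19 u{\left(3,o \right)} = 19 \left(3 + 4\right) = 19 \cdot 7 = 133$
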